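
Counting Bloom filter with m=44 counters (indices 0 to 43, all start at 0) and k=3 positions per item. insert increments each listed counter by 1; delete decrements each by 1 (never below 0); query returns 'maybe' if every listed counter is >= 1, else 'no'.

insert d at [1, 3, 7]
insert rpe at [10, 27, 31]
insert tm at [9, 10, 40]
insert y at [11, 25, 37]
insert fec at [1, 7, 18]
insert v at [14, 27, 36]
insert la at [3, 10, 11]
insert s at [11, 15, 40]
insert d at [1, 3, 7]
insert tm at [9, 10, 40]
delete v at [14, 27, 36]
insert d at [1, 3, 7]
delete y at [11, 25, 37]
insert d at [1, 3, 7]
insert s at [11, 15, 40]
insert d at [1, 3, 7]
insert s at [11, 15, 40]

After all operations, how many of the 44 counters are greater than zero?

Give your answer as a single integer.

Step 1: insert d at [1, 3, 7] -> counters=[0,1,0,1,0,0,0,1,0,0,0,0,0,0,0,0,0,0,0,0,0,0,0,0,0,0,0,0,0,0,0,0,0,0,0,0,0,0,0,0,0,0,0,0]
Step 2: insert rpe at [10, 27, 31] -> counters=[0,1,0,1,0,0,0,1,0,0,1,0,0,0,0,0,0,0,0,0,0,0,0,0,0,0,0,1,0,0,0,1,0,0,0,0,0,0,0,0,0,0,0,0]
Step 3: insert tm at [9, 10, 40] -> counters=[0,1,0,1,0,0,0,1,0,1,2,0,0,0,0,0,0,0,0,0,0,0,0,0,0,0,0,1,0,0,0,1,0,0,0,0,0,0,0,0,1,0,0,0]
Step 4: insert y at [11, 25, 37] -> counters=[0,1,0,1,0,0,0,1,0,1,2,1,0,0,0,0,0,0,0,0,0,0,0,0,0,1,0,1,0,0,0,1,0,0,0,0,0,1,0,0,1,0,0,0]
Step 5: insert fec at [1, 7, 18] -> counters=[0,2,0,1,0,0,0,2,0,1,2,1,0,0,0,0,0,0,1,0,0,0,0,0,0,1,0,1,0,0,0,1,0,0,0,0,0,1,0,0,1,0,0,0]
Step 6: insert v at [14, 27, 36] -> counters=[0,2,0,1,0,0,0,2,0,1,2,1,0,0,1,0,0,0,1,0,0,0,0,0,0,1,0,2,0,0,0,1,0,0,0,0,1,1,0,0,1,0,0,0]
Step 7: insert la at [3, 10, 11] -> counters=[0,2,0,2,0,0,0,2,0,1,3,2,0,0,1,0,0,0,1,0,0,0,0,0,0,1,0,2,0,0,0,1,0,0,0,0,1,1,0,0,1,0,0,0]
Step 8: insert s at [11, 15, 40] -> counters=[0,2,0,2,0,0,0,2,0,1,3,3,0,0,1,1,0,0,1,0,0,0,0,0,0,1,0,2,0,0,0,1,0,0,0,0,1,1,0,0,2,0,0,0]
Step 9: insert d at [1, 3, 7] -> counters=[0,3,0,3,0,0,0,3,0,1,3,3,0,0,1,1,0,0,1,0,0,0,0,0,0,1,0,2,0,0,0,1,0,0,0,0,1,1,0,0,2,0,0,0]
Step 10: insert tm at [9, 10, 40] -> counters=[0,3,0,3,0,0,0,3,0,2,4,3,0,0,1,1,0,0,1,0,0,0,0,0,0,1,0,2,0,0,0,1,0,0,0,0,1,1,0,0,3,0,0,0]
Step 11: delete v at [14, 27, 36] -> counters=[0,3,0,3,0,0,0,3,0,2,4,3,0,0,0,1,0,0,1,0,0,0,0,0,0,1,0,1,0,0,0,1,0,0,0,0,0,1,0,0,3,0,0,0]
Step 12: insert d at [1, 3, 7] -> counters=[0,4,0,4,0,0,0,4,0,2,4,3,0,0,0,1,0,0,1,0,0,0,0,0,0,1,0,1,0,0,0,1,0,0,0,0,0,1,0,0,3,0,0,0]
Step 13: delete y at [11, 25, 37] -> counters=[0,4,0,4,0,0,0,4,0,2,4,2,0,0,0,1,0,0,1,0,0,0,0,0,0,0,0,1,0,0,0,1,0,0,0,0,0,0,0,0,3,0,0,0]
Step 14: insert d at [1, 3, 7] -> counters=[0,5,0,5,0,0,0,5,0,2,4,2,0,0,0,1,0,0,1,0,0,0,0,0,0,0,0,1,0,0,0,1,0,0,0,0,0,0,0,0,3,0,0,0]
Step 15: insert s at [11, 15, 40] -> counters=[0,5,0,5,0,0,0,5,0,2,4,3,0,0,0,2,0,0,1,0,0,0,0,0,0,0,0,1,0,0,0,1,0,0,0,0,0,0,0,0,4,0,0,0]
Step 16: insert d at [1, 3, 7] -> counters=[0,6,0,6,0,0,0,6,0,2,4,3,0,0,0,2,0,0,1,0,0,0,0,0,0,0,0,1,0,0,0,1,0,0,0,0,0,0,0,0,4,0,0,0]
Step 17: insert s at [11, 15, 40] -> counters=[0,6,0,6,0,0,0,6,0,2,4,4,0,0,0,3,0,0,1,0,0,0,0,0,0,0,0,1,0,0,0,1,0,0,0,0,0,0,0,0,5,0,0,0]
Final counters=[0,6,0,6,0,0,0,6,0,2,4,4,0,0,0,3,0,0,1,0,0,0,0,0,0,0,0,1,0,0,0,1,0,0,0,0,0,0,0,0,5,0,0,0] -> 11 nonzero

Answer: 11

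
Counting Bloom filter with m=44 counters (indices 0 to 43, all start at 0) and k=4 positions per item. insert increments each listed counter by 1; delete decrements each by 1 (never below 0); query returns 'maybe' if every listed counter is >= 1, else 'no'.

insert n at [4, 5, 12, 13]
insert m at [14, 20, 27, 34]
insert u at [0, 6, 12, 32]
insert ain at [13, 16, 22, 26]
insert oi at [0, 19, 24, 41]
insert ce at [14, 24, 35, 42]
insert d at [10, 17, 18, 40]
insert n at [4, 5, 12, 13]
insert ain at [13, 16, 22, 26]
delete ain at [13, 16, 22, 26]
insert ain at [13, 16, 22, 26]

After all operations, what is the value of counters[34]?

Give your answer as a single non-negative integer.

Answer: 1

Derivation:
Step 1: insert n at [4, 5, 12, 13] -> counters=[0,0,0,0,1,1,0,0,0,0,0,0,1,1,0,0,0,0,0,0,0,0,0,0,0,0,0,0,0,0,0,0,0,0,0,0,0,0,0,0,0,0,0,0]
Step 2: insert m at [14, 20, 27, 34] -> counters=[0,0,0,0,1,1,0,0,0,0,0,0,1,1,1,0,0,0,0,0,1,0,0,0,0,0,0,1,0,0,0,0,0,0,1,0,0,0,0,0,0,0,0,0]
Step 3: insert u at [0, 6, 12, 32] -> counters=[1,0,0,0,1,1,1,0,0,0,0,0,2,1,1,0,0,0,0,0,1,0,0,0,0,0,0,1,0,0,0,0,1,0,1,0,0,0,0,0,0,0,0,0]
Step 4: insert ain at [13, 16, 22, 26] -> counters=[1,0,0,0,1,1,1,0,0,0,0,0,2,2,1,0,1,0,0,0,1,0,1,0,0,0,1,1,0,0,0,0,1,0,1,0,0,0,0,0,0,0,0,0]
Step 5: insert oi at [0, 19, 24, 41] -> counters=[2,0,0,0,1,1,1,0,0,0,0,0,2,2,1,0,1,0,0,1,1,0,1,0,1,0,1,1,0,0,0,0,1,0,1,0,0,0,0,0,0,1,0,0]
Step 6: insert ce at [14, 24, 35, 42] -> counters=[2,0,0,0,1,1,1,0,0,0,0,0,2,2,2,0,1,0,0,1,1,0,1,0,2,0,1,1,0,0,0,0,1,0,1,1,0,0,0,0,0,1,1,0]
Step 7: insert d at [10, 17, 18, 40] -> counters=[2,0,0,0,1,1,1,0,0,0,1,0,2,2,2,0,1,1,1,1,1,0,1,0,2,0,1,1,0,0,0,0,1,0,1,1,0,0,0,0,1,1,1,0]
Step 8: insert n at [4, 5, 12, 13] -> counters=[2,0,0,0,2,2,1,0,0,0,1,0,3,3,2,0,1,1,1,1,1,0,1,0,2,0,1,1,0,0,0,0,1,0,1,1,0,0,0,0,1,1,1,0]
Step 9: insert ain at [13, 16, 22, 26] -> counters=[2,0,0,0,2,2,1,0,0,0,1,0,3,4,2,0,2,1,1,1,1,0,2,0,2,0,2,1,0,0,0,0,1,0,1,1,0,0,0,0,1,1,1,0]
Step 10: delete ain at [13, 16, 22, 26] -> counters=[2,0,0,0,2,2,1,0,0,0,1,0,3,3,2,0,1,1,1,1,1,0,1,0,2,0,1,1,0,0,0,0,1,0,1,1,0,0,0,0,1,1,1,0]
Step 11: insert ain at [13, 16, 22, 26] -> counters=[2,0,0,0,2,2,1,0,0,0,1,0,3,4,2,0,2,1,1,1,1,0,2,0,2,0,2,1,0,0,0,0,1,0,1,1,0,0,0,0,1,1,1,0]
Final counters=[2,0,0,0,2,2,1,0,0,0,1,0,3,4,2,0,2,1,1,1,1,0,2,0,2,0,2,1,0,0,0,0,1,0,1,1,0,0,0,0,1,1,1,0] -> counters[34]=1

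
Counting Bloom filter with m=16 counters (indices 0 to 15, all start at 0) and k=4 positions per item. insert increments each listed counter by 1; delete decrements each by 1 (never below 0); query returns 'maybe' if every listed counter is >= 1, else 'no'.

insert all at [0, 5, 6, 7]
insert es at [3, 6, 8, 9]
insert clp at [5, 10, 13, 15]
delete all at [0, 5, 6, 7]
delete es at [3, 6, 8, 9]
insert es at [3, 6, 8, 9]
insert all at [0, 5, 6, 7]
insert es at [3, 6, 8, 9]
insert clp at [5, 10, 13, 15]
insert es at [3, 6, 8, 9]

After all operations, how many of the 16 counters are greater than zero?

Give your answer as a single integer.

Step 1: insert all at [0, 5, 6, 7] -> counters=[1,0,0,0,0,1,1,1,0,0,0,0,0,0,0,0]
Step 2: insert es at [3, 6, 8, 9] -> counters=[1,0,0,1,0,1,2,1,1,1,0,0,0,0,0,0]
Step 3: insert clp at [5, 10, 13, 15] -> counters=[1,0,0,1,0,2,2,1,1,1,1,0,0,1,0,1]
Step 4: delete all at [0, 5, 6, 7] -> counters=[0,0,0,1,0,1,1,0,1,1,1,0,0,1,0,1]
Step 5: delete es at [3, 6, 8, 9] -> counters=[0,0,0,0,0,1,0,0,0,0,1,0,0,1,0,1]
Step 6: insert es at [3, 6, 8, 9] -> counters=[0,0,0,1,0,1,1,0,1,1,1,0,0,1,0,1]
Step 7: insert all at [0, 5, 6, 7] -> counters=[1,0,0,1,0,2,2,1,1,1,1,0,0,1,0,1]
Step 8: insert es at [3, 6, 8, 9] -> counters=[1,0,0,2,0,2,3,1,2,2,1,0,0,1,0,1]
Step 9: insert clp at [5, 10, 13, 15] -> counters=[1,0,0,2,0,3,3,1,2,2,2,0,0,2,0,2]
Step 10: insert es at [3, 6, 8, 9] -> counters=[1,0,0,3,0,3,4,1,3,3,2,0,0,2,0,2]
Final counters=[1,0,0,3,0,3,4,1,3,3,2,0,0,2,0,2] -> 10 nonzero

Answer: 10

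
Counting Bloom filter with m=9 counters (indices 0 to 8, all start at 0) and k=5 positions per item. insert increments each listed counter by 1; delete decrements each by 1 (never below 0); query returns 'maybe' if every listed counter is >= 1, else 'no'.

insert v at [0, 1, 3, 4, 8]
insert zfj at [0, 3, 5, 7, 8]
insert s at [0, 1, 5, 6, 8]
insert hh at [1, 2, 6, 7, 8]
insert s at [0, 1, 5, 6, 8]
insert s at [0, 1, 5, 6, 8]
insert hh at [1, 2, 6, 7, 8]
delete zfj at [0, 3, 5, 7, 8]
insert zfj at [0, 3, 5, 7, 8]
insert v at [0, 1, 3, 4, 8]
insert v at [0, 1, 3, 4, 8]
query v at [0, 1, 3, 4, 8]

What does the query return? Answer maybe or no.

Answer: maybe

Derivation:
Step 1: insert v at [0, 1, 3, 4, 8] -> counters=[1,1,0,1,1,0,0,0,1]
Step 2: insert zfj at [0, 3, 5, 7, 8] -> counters=[2,1,0,2,1,1,0,1,2]
Step 3: insert s at [0, 1, 5, 6, 8] -> counters=[3,2,0,2,1,2,1,1,3]
Step 4: insert hh at [1, 2, 6, 7, 8] -> counters=[3,3,1,2,1,2,2,2,4]
Step 5: insert s at [0, 1, 5, 6, 8] -> counters=[4,4,1,2,1,3,3,2,5]
Step 6: insert s at [0, 1, 5, 6, 8] -> counters=[5,5,1,2,1,4,4,2,6]
Step 7: insert hh at [1, 2, 6, 7, 8] -> counters=[5,6,2,2,1,4,5,3,7]
Step 8: delete zfj at [0, 3, 5, 7, 8] -> counters=[4,6,2,1,1,3,5,2,6]
Step 9: insert zfj at [0, 3, 5, 7, 8] -> counters=[5,6,2,2,1,4,5,3,7]
Step 10: insert v at [0, 1, 3, 4, 8] -> counters=[6,7,2,3,2,4,5,3,8]
Step 11: insert v at [0, 1, 3, 4, 8] -> counters=[7,8,2,4,3,4,5,3,9]
Query v: check counters[0]=7 counters[1]=8 counters[3]=4 counters[4]=3 counters[8]=9 -> maybe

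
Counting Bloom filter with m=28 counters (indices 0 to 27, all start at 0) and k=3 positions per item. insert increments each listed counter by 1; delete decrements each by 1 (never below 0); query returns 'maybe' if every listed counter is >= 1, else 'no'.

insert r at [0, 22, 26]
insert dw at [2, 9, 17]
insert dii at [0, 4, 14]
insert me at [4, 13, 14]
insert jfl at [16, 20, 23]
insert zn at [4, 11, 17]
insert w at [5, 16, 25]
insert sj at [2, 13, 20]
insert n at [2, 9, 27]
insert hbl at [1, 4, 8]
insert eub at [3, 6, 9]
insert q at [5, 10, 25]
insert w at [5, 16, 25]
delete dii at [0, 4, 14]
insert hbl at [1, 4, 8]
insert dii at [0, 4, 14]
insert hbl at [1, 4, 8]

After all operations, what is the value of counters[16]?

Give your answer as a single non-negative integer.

Answer: 3

Derivation:
Step 1: insert r at [0, 22, 26] -> counters=[1,0,0,0,0,0,0,0,0,0,0,0,0,0,0,0,0,0,0,0,0,0,1,0,0,0,1,0]
Step 2: insert dw at [2, 9, 17] -> counters=[1,0,1,0,0,0,0,0,0,1,0,0,0,0,0,0,0,1,0,0,0,0,1,0,0,0,1,0]
Step 3: insert dii at [0, 4, 14] -> counters=[2,0,1,0,1,0,0,0,0,1,0,0,0,0,1,0,0,1,0,0,0,0,1,0,0,0,1,0]
Step 4: insert me at [4, 13, 14] -> counters=[2,0,1,0,2,0,0,0,0,1,0,0,0,1,2,0,0,1,0,0,0,0,1,0,0,0,1,0]
Step 5: insert jfl at [16, 20, 23] -> counters=[2,0,1,0,2,0,0,0,0,1,0,0,0,1,2,0,1,1,0,0,1,0,1,1,0,0,1,0]
Step 6: insert zn at [4, 11, 17] -> counters=[2,0,1,0,3,0,0,0,0,1,0,1,0,1,2,0,1,2,0,0,1,0,1,1,0,0,1,0]
Step 7: insert w at [5, 16, 25] -> counters=[2,0,1,0,3,1,0,0,0,1,0,1,0,1,2,0,2,2,0,0,1,0,1,1,0,1,1,0]
Step 8: insert sj at [2, 13, 20] -> counters=[2,0,2,0,3,1,0,0,0,1,0,1,0,2,2,0,2,2,0,0,2,0,1,1,0,1,1,0]
Step 9: insert n at [2, 9, 27] -> counters=[2,0,3,0,3,1,0,0,0,2,0,1,0,2,2,0,2,2,0,0,2,0,1,1,0,1,1,1]
Step 10: insert hbl at [1, 4, 8] -> counters=[2,1,3,0,4,1,0,0,1,2,0,1,0,2,2,0,2,2,0,0,2,0,1,1,0,1,1,1]
Step 11: insert eub at [3, 6, 9] -> counters=[2,1,3,1,4,1,1,0,1,3,0,1,0,2,2,0,2,2,0,0,2,0,1,1,0,1,1,1]
Step 12: insert q at [5, 10, 25] -> counters=[2,1,3,1,4,2,1,0,1,3,1,1,0,2,2,0,2,2,0,0,2,0,1,1,0,2,1,1]
Step 13: insert w at [5, 16, 25] -> counters=[2,1,3,1,4,3,1,0,1,3,1,1,0,2,2,0,3,2,0,0,2,0,1,1,0,3,1,1]
Step 14: delete dii at [0, 4, 14] -> counters=[1,1,3,1,3,3,1,0,1,3,1,1,0,2,1,0,3,2,0,0,2,0,1,1,0,3,1,1]
Step 15: insert hbl at [1, 4, 8] -> counters=[1,2,3,1,4,3,1,0,2,3,1,1,0,2,1,0,3,2,0,0,2,0,1,1,0,3,1,1]
Step 16: insert dii at [0, 4, 14] -> counters=[2,2,3,1,5,3,1,0,2,3,1,1,0,2,2,0,3,2,0,0,2,0,1,1,0,3,1,1]
Step 17: insert hbl at [1, 4, 8] -> counters=[2,3,3,1,6,3,1,0,3,3,1,1,0,2,2,0,3,2,0,0,2,0,1,1,0,3,1,1]
Final counters=[2,3,3,1,6,3,1,0,3,3,1,1,0,2,2,0,3,2,0,0,2,0,1,1,0,3,1,1] -> counters[16]=3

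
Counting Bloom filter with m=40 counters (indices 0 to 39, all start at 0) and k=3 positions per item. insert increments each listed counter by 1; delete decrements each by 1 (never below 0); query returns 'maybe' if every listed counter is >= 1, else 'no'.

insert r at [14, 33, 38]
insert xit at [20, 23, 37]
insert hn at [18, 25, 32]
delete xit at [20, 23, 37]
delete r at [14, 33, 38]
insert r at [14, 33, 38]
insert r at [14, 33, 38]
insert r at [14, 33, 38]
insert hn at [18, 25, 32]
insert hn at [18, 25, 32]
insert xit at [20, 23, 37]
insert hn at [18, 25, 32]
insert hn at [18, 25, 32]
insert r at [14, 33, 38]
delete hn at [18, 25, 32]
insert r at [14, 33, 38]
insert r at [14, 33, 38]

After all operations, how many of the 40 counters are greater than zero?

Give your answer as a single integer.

Answer: 9

Derivation:
Step 1: insert r at [14, 33, 38] -> counters=[0,0,0,0,0,0,0,0,0,0,0,0,0,0,1,0,0,0,0,0,0,0,0,0,0,0,0,0,0,0,0,0,0,1,0,0,0,0,1,0]
Step 2: insert xit at [20, 23, 37] -> counters=[0,0,0,0,0,0,0,0,0,0,0,0,0,0,1,0,0,0,0,0,1,0,0,1,0,0,0,0,0,0,0,0,0,1,0,0,0,1,1,0]
Step 3: insert hn at [18, 25, 32] -> counters=[0,0,0,0,0,0,0,0,0,0,0,0,0,0,1,0,0,0,1,0,1,0,0,1,0,1,0,0,0,0,0,0,1,1,0,0,0,1,1,0]
Step 4: delete xit at [20, 23, 37] -> counters=[0,0,0,0,0,0,0,0,0,0,0,0,0,0,1,0,0,0,1,0,0,0,0,0,0,1,0,0,0,0,0,0,1,1,0,0,0,0,1,0]
Step 5: delete r at [14, 33, 38] -> counters=[0,0,0,0,0,0,0,0,0,0,0,0,0,0,0,0,0,0,1,0,0,0,0,0,0,1,0,0,0,0,0,0,1,0,0,0,0,0,0,0]
Step 6: insert r at [14, 33, 38] -> counters=[0,0,0,0,0,0,0,0,0,0,0,0,0,0,1,0,0,0,1,0,0,0,0,0,0,1,0,0,0,0,0,0,1,1,0,0,0,0,1,0]
Step 7: insert r at [14, 33, 38] -> counters=[0,0,0,0,0,0,0,0,0,0,0,0,0,0,2,0,0,0,1,0,0,0,0,0,0,1,0,0,0,0,0,0,1,2,0,0,0,0,2,0]
Step 8: insert r at [14, 33, 38] -> counters=[0,0,0,0,0,0,0,0,0,0,0,0,0,0,3,0,0,0,1,0,0,0,0,0,0,1,0,0,0,0,0,0,1,3,0,0,0,0,3,0]
Step 9: insert hn at [18, 25, 32] -> counters=[0,0,0,0,0,0,0,0,0,0,0,0,0,0,3,0,0,0,2,0,0,0,0,0,0,2,0,0,0,0,0,0,2,3,0,0,0,0,3,0]
Step 10: insert hn at [18, 25, 32] -> counters=[0,0,0,0,0,0,0,0,0,0,0,0,0,0,3,0,0,0,3,0,0,0,0,0,0,3,0,0,0,0,0,0,3,3,0,0,0,0,3,0]
Step 11: insert xit at [20, 23, 37] -> counters=[0,0,0,0,0,0,0,0,0,0,0,0,0,0,3,0,0,0,3,0,1,0,0,1,0,3,0,0,0,0,0,0,3,3,0,0,0,1,3,0]
Step 12: insert hn at [18, 25, 32] -> counters=[0,0,0,0,0,0,0,0,0,0,0,0,0,0,3,0,0,0,4,0,1,0,0,1,0,4,0,0,0,0,0,0,4,3,0,0,0,1,3,0]
Step 13: insert hn at [18, 25, 32] -> counters=[0,0,0,0,0,0,0,0,0,0,0,0,0,0,3,0,0,0,5,0,1,0,0,1,0,5,0,0,0,0,0,0,5,3,0,0,0,1,3,0]
Step 14: insert r at [14, 33, 38] -> counters=[0,0,0,0,0,0,0,0,0,0,0,0,0,0,4,0,0,0,5,0,1,0,0,1,0,5,0,0,0,0,0,0,5,4,0,0,0,1,4,0]
Step 15: delete hn at [18, 25, 32] -> counters=[0,0,0,0,0,0,0,0,0,0,0,0,0,0,4,0,0,0,4,0,1,0,0,1,0,4,0,0,0,0,0,0,4,4,0,0,0,1,4,0]
Step 16: insert r at [14, 33, 38] -> counters=[0,0,0,0,0,0,0,0,0,0,0,0,0,0,5,0,0,0,4,0,1,0,0,1,0,4,0,0,0,0,0,0,4,5,0,0,0,1,5,0]
Step 17: insert r at [14, 33, 38] -> counters=[0,0,0,0,0,0,0,0,0,0,0,0,0,0,6,0,0,0,4,0,1,0,0,1,0,4,0,0,0,0,0,0,4,6,0,0,0,1,6,0]
Final counters=[0,0,0,0,0,0,0,0,0,0,0,0,0,0,6,0,0,0,4,0,1,0,0,1,0,4,0,0,0,0,0,0,4,6,0,0,0,1,6,0] -> 9 nonzero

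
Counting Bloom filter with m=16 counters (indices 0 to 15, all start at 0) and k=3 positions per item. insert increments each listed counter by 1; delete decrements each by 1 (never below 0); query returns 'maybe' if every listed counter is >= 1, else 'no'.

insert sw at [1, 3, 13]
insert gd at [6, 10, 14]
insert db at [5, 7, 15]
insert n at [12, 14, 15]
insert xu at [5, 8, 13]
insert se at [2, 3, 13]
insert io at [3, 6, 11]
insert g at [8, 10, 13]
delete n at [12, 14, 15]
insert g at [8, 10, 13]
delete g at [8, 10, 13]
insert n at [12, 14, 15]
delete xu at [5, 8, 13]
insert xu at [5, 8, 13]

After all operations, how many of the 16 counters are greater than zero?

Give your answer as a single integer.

Step 1: insert sw at [1, 3, 13] -> counters=[0,1,0,1,0,0,0,0,0,0,0,0,0,1,0,0]
Step 2: insert gd at [6, 10, 14] -> counters=[0,1,0,1,0,0,1,0,0,0,1,0,0,1,1,0]
Step 3: insert db at [5, 7, 15] -> counters=[0,1,0,1,0,1,1,1,0,0,1,0,0,1,1,1]
Step 4: insert n at [12, 14, 15] -> counters=[0,1,0,1,0,1,1,1,0,0,1,0,1,1,2,2]
Step 5: insert xu at [5, 8, 13] -> counters=[0,1,0,1,0,2,1,1,1,0,1,0,1,2,2,2]
Step 6: insert se at [2, 3, 13] -> counters=[0,1,1,2,0,2,1,1,1,0,1,0,1,3,2,2]
Step 7: insert io at [3, 6, 11] -> counters=[0,1,1,3,0,2,2,1,1,0,1,1,1,3,2,2]
Step 8: insert g at [8, 10, 13] -> counters=[0,1,1,3,0,2,2,1,2,0,2,1,1,4,2,2]
Step 9: delete n at [12, 14, 15] -> counters=[0,1,1,3,0,2,2,1,2,0,2,1,0,4,1,1]
Step 10: insert g at [8, 10, 13] -> counters=[0,1,1,3,0,2,2,1,3,0,3,1,0,5,1,1]
Step 11: delete g at [8, 10, 13] -> counters=[0,1,1,3,0,2,2,1,2,0,2,1,0,4,1,1]
Step 12: insert n at [12, 14, 15] -> counters=[0,1,1,3,0,2,2,1,2,0,2,1,1,4,2,2]
Step 13: delete xu at [5, 8, 13] -> counters=[0,1,1,3,0,1,2,1,1,0,2,1,1,3,2,2]
Step 14: insert xu at [5, 8, 13] -> counters=[0,1,1,3,0,2,2,1,2,0,2,1,1,4,2,2]
Final counters=[0,1,1,3,0,2,2,1,2,0,2,1,1,4,2,2] -> 13 nonzero

Answer: 13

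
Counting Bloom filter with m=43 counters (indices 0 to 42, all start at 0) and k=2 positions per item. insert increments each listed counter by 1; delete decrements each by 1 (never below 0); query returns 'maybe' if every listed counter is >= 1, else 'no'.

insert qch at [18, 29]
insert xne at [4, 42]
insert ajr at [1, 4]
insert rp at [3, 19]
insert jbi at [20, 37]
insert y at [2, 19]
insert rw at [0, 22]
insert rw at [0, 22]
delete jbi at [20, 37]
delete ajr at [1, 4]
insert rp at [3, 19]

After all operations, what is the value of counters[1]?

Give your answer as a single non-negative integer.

Answer: 0

Derivation:
Step 1: insert qch at [18, 29] -> counters=[0,0,0,0,0,0,0,0,0,0,0,0,0,0,0,0,0,0,1,0,0,0,0,0,0,0,0,0,0,1,0,0,0,0,0,0,0,0,0,0,0,0,0]
Step 2: insert xne at [4, 42] -> counters=[0,0,0,0,1,0,0,0,0,0,0,0,0,0,0,0,0,0,1,0,0,0,0,0,0,0,0,0,0,1,0,0,0,0,0,0,0,0,0,0,0,0,1]
Step 3: insert ajr at [1, 4] -> counters=[0,1,0,0,2,0,0,0,0,0,0,0,0,0,0,0,0,0,1,0,0,0,0,0,0,0,0,0,0,1,0,0,0,0,0,0,0,0,0,0,0,0,1]
Step 4: insert rp at [3, 19] -> counters=[0,1,0,1,2,0,0,0,0,0,0,0,0,0,0,0,0,0,1,1,0,0,0,0,0,0,0,0,0,1,0,0,0,0,0,0,0,0,0,0,0,0,1]
Step 5: insert jbi at [20, 37] -> counters=[0,1,0,1,2,0,0,0,0,0,0,0,0,0,0,0,0,0,1,1,1,0,0,0,0,0,0,0,0,1,0,0,0,0,0,0,0,1,0,0,0,0,1]
Step 6: insert y at [2, 19] -> counters=[0,1,1,1,2,0,0,0,0,0,0,0,0,0,0,0,0,0,1,2,1,0,0,0,0,0,0,0,0,1,0,0,0,0,0,0,0,1,0,0,0,0,1]
Step 7: insert rw at [0, 22] -> counters=[1,1,1,1,2,0,0,0,0,0,0,0,0,0,0,0,0,0,1,2,1,0,1,0,0,0,0,0,0,1,0,0,0,0,0,0,0,1,0,0,0,0,1]
Step 8: insert rw at [0, 22] -> counters=[2,1,1,1,2,0,0,0,0,0,0,0,0,0,0,0,0,0,1,2,1,0,2,0,0,0,0,0,0,1,0,0,0,0,0,0,0,1,0,0,0,0,1]
Step 9: delete jbi at [20, 37] -> counters=[2,1,1,1,2,0,0,0,0,0,0,0,0,0,0,0,0,0,1,2,0,0,2,0,0,0,0,0,0,1,0,0,0,0,0,0,0,0,0,0,0,0,1]
Step 10: delete ajr at [1, 4] -> counters=[2,0,1,1,1,0,0,0,0,0,0,0,0,0,0,0,0,0,1,2,0,0,2,0,0,0,0,0,0,1,0,0,0,0,0,0,0,0,0,0,0,0,1]
Step 11: insert rp at [3, 19] -> counters=[2,0,1,2,1,0,0,0,0,0,0,0,0,0,0,0,0,0,1,3,0,0,2,0,0,0,0,0,0,1,0,0,0,0,0,0,0,0,0,0,0,0,1]
Final counters=[2,0,1,2,1,0,0,0,0,0,0,0,0,0,0,0,0,0,1,3,0,0,2,0,0,0,0,0,0,1,0,0,0,0,0,0,0,0,0,0,0,0,1] -> counters[1]=0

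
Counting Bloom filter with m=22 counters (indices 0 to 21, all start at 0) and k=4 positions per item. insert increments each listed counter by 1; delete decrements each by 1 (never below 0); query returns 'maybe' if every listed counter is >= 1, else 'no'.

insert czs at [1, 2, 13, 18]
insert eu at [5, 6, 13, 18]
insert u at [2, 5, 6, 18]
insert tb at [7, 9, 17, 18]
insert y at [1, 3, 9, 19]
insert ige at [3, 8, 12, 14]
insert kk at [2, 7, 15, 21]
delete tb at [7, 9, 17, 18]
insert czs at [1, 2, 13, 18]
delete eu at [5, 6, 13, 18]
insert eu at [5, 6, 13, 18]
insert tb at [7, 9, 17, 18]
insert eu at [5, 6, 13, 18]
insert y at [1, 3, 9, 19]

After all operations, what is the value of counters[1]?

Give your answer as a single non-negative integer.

Answer: 4

Derivation:
Step 1: insert czs at [1, 2, 13, 18] -> counters=[0,1,1,0,0,0,0,0,0,0,0,0,0,1,0,0,0,0,1,0,0,0]
Step 2: insert eu at [5, 6, 13, 18] -> counters=[0,1,1,0,0,1,1,0,0,0,0,0,0,2,0,0,0,0,2,0,0,0]
Step 3: insert u at [2, 5, 6, 18] -> counters=[0,1,2,0,0,2,2,0,0,0,0,0,0,2,0,0,0,0,3,0,0,0]
Step 4: insert tb at [7, 9, 17, 18] -> counters=[0,1,2,0,0,2,2,1,0,1,0,0,0,2,0,0,0,1,4,0,0,0]
Step 5: insert y at [1, 3, 9, 19] -> counters=[0,2,2,1,0,2,2,1,0,2,0,0,0,2,0,0,0,1,4,1,0,0]
Step 6: insert ige at [3, 8, 12, 14] -> counters=[0,2,2,2,0,2,2,1,1,2,0,0,1,2,1,0,0,1,4,1,0,0]
Step 7: insert kk at [2, 7, 15, 21] -> counters=[0,2,3,2,0,2,2,2,1,2,0,0,1,2,1,1,0,1,4,1,0,1]
Step 8: delete tb at [7, 9, 17, 18] -> counters=[0,2,3,2,0,2,2,1,1,1,0,0,1,2,1,1,0,0,3,1,0,1]
Step 9: insert czs at [1, 2, 13, 18] -> counters=[0,3,4,2,0,2,2,1,1,1,0,0,1,3,1,1,0,0,4,1,0,1]
Step 10: delete eu at [5, 6, 13, 18] -> counters=[0,3,4,2,0,1,1,1,1,1,0,0,1,2,1,1,0,0,3,1,0,1]
Step 11: insert eu at [5, 6, 13, 18] -> counters=[0,3,4,2,0,2,2,1,1,1,0,0,1,3,1,1,0,0,4,1,0,1]
Step 12: insert tb at [7, 9, 17, 18] -> counters=[0,3,4,2,0,2,2,2,1,2,0,0,1,3,1,1,0,1,5,1,0,1]
Step 13: insert eu at [5, 6, 13, 18] -> counters=[0,3,4,2,0,3,3,2,1,2,0,0,1,4,1,1,0,1,6,1,0,1]
Step 14: insert y at [1, 3, 9, 19] -> counters=[0,4,4,3,0,3,3,2,1,3,0,0,1,4,1,1,0,1,6,2,0,1]
Final counters=[0,4,4,3,0,3,3,2,1,3,0,0,1,4,1,1,0,1,6,2,0,1] -> counters[1]=4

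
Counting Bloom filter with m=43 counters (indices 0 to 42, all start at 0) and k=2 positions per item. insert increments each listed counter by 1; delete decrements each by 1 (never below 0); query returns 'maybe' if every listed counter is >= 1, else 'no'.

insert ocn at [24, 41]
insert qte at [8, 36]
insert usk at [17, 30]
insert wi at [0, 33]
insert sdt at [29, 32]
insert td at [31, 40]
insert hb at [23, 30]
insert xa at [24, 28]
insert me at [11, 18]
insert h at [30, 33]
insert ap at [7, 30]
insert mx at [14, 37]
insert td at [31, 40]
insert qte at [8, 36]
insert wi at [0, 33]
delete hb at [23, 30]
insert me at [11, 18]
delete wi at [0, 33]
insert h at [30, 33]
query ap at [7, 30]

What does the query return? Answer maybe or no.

Step 1: insert ocn at [24, 41] -> counters=[0,0,0,0,0,0,0,0,0,0,0,0,0,0,0,0,0,0,0,0,0,0,0,0,1,0,0,0,0,0,0,0,0,0,0,0,0,0,0,0,0,1,0]
Step 2: insert qte at [8, 36] -> counters=[0,0,0,0,0,0,0,0,1,0,0,0,0,0,0,0,0,0,0,0,0,0,0,0,1,0,0,0,0,0,0,0,0,0,0,0,1,0,0,0,0,1,0]
Step 3: insert usk at [17, 30] -> counters=[0,0,0,0,0,0,0,0,1,0,0,0,0,0,0,0,0,1,0,0,0,0,0,0,1,0,0,0,0,0,1,0,0,0,0,0,1,0,0,0,0,1,0]
Step 4: insert wi at [0, 33] -> counters=[1,0,0,0,0,0,0,0,1,0,0,0,0,0,0,0,0,1,0,0,0,0,0,0,1,0,0,0,0,0,1,0,0,1,0,0,1,0,0,0,0,1,0]
Step 5: insert sdt at [29, 32] -> counters=[1,0,0,0,0,0,0,0,1,0,0,0,0,0,0,0,0,1,0,0,0,0,0,0,1,0,0,0,0,1,1,0,1,1,0,0,1,0,0,0,0,1,0]
Step 6: insert td at [31, 40] -> counters=[1,0,0,0,0,0,0,0,1,0,0,0,0,0,0,0,0,1,0,0,0,0,0,0,1,0,0,0,0,1,1,1,1,1,0,0,1,0,0,0,1,1,0]
Step 7: insert hb at [23, 30] -> counters=[1,0,0,0,0,0,0,0,1,0,0,0,0,0,0,0,0,1,0,0,0,0,0,1,1,0,0,0,0,1,2,1,1,1,0,0,1,0,0,0,1,1,0]
Step 8: insert xa at [24, 28] -> counters=[1,0,0,0,0,0,0,0,1,0,0,0,0,0,0,0,0,1,0,0,0,0,0,1,2,0,0,0,1,1,2,1,1,1,0,0,1,0,0,0,1,1,0]
Step 9: insert me at [11, 18] -> counters=[1,0,0,0,0,0,0,0,1,0,0,1,0,0,0,0,0,1,1,0,0,0,0,1,2,0,0,0,1,1,2,1,1,1,0,0,1,0,0,0,1,1,0]
Step 10: insert h at [30, 33] -> counters=[1,0,0,0,0,0,0,0,1,0,0,1,0,0,0,0,0,1,1,0,0,0,0,1,2,0,0,0,1,1,3,1,1,2,0,0,1,0,0,0,1,1,0]
Step 11: insert ap at [7, 30] -> counters=[1,0,0,0,0,0,0,1,1,0,0,1,0,0,0,0,0,1,1,0,0,0,0,1,2,0,0,0,1,1,4,1,1,2,0,0,1,0,0,0,1,1,0]
Step 12: insert mx at [14, 37] -> counters=[1,0,0,0,0,0,0,1,1,0,0,1,0,0,1,0,0,1,1,0,0,0,0,1,2,0,0,0,1,1,4,1,1,2,0,0,1,1,0,0,1,1,0]
Step 13: insert td at [31, 40] -> counters=[1,0,0,0,0,0,0,1,1,0,0,1,0,0,1,0,0,1,1,0,0,0,0,1,2,0,0,0,1,1,4,2,1,2,0,0,1,1,0,0,2,1,0]
Step 14: insert qte at [8, 36] -> counters=[1,0,0,0,0,0,0,1,2,0,0,1,0,0,1,0,0,1,1,0,0,0,0,1,2,0,0,0,1,1,4,2,1,2,0,0,2,1,0,0,2,1,0]
Step 15: insert wi at [0, 33] -> counters=[2,0,0,0,0,0,0,1,2,0,0,1,0,0,1,0,0,1,1,0,0,0,0,1,2,0,0,0,1,1,4,2,1,3,0,0,2,1,0,0,2,1,0]
Step 16: delete hb at [23, 30] -> counters=[2,0,0,0,0,0,0,1,2,0,0,1,0,0,1,0,0,1,1,0,0,0,0,0,2,0,0,0,1,1,3,2,1,3,0,0,2,1,0,0,2,1,0]
Step 17: insert me at [11, 18] -> counters=[2,0,0,0,0,0,0,1,2,0,0,2,0,0,1,0,0,1,2,0,0,0,0,0,2,0,0,0,1,1,3,2,1,3,0,0,2,1,0,0,2,1,0]
Step 18: delete wi at [0, 33] -> counters=[1,0,0,0,0,0,0,1,2,0,0,2,0,0,1,0,0,1,2,0,0,0,0,0,2,0,0,0,1,1,3,2,1,2,0,0,2,1,0,0,2,1,0]
Step 19: insert h at [30, 33] -> counters=[1,0,0,0,0,0,0,1,2,0,0,2,0,0,1,0,0,1,2,0,0,0,0,0,2,0,0,0,1,1,4,2,1,3,0,0,2,1,0,0,2,1,0]
Query ap: check counters[7]=1 counters[30]=4 -> maybe

Answer: maybe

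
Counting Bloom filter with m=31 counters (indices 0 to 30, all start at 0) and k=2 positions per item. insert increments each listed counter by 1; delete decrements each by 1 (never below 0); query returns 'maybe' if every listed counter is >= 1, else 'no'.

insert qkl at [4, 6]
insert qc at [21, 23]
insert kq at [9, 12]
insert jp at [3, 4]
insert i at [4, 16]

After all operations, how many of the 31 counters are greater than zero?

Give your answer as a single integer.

Step 1: insert qkl at [4, 6] -> counters=[0,0,0,0,1,0,1,0,0,0,0,0,0,0,0,0,0,0,0,0,0,0,0,0,0,0,0,0,0,0,0]
Step 2: insert qc at [21, 23] -> counters=[0,0,0,0,1,0,1,0,0,0,0,0,0,0,0,0,0,0,0,0,0,1,0,1,0,0,0,0,0,0,0]
Step 3: insert kq at [9, 12] -> counters=[0,0,0,0,1,0,1,0,0,1,0,0,1,0,0,0,0,0,0,0,0,1,0,1,0,0,0,0,0,0,0]
Step 4: insert jp at [3, 4] -> counters=[0,0,0,1,2,0,1,0,0,1,0,0,1,0,0,0,0,0,0,0,0,1,0,1,0,0,0,0,0,0,0]
Step 5: insert i at [4, 16] -> counters=[0,0,0,1,3,0,1,0,0,1,0,0,1,0,0,0,1,0,0,0,0,1,0,1,0,0,0,0,0,0,0]
Final counters=[0,0,0,1,3,0,1,0,0,1,0,0,1,0,0,0,1,0,0,0,0,1,0,1,0,0,0,0,0,0,0] -> 8 nonzero

Answer: 8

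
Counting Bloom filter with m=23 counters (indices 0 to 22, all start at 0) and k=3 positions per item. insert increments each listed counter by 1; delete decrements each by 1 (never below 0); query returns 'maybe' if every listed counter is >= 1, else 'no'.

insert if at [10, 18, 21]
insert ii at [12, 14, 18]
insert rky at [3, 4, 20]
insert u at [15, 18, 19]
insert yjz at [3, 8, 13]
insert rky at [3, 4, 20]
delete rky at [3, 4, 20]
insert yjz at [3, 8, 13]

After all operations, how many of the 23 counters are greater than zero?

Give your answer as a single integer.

Answer: 12

Derivation:
Step 1: insert if at [10, 18, 21] -> counters=[0,0,0,0,0,0,0,0,0,0,1,0,0,0,0,0,0,0,1,0,0,1,0]
Step 2: insert ii at [12, 14, 18] -> counters=[0,0,0,0,0,0,0,0,0,0,1,0,1,0,1,0,0,0,2,0,0,1,0]
Step 3: insert rky at [3, 4, 20] -> counters=[0,0,0,1,1,0,0,0,0,0,1,0,1,0,1,0,0,0,2,0,1,1,0]
Step 4: insert u at [15, 18, 19] -> counters=[0,0,0,1,1,0,0,0,0,0,1,0,1,0,1,1,0,0,3,1,1,1,0]
Step 5: insert yjz at [3, 8, 13] -> counters=[0,0,0,2,1,0,0,0,1,0,1,0,1,1,1,1,0,0,3,1,1,1,0]
Step 6: insert rky at [3, 4, 20] -> counters=[0,0,0,3,2,0,0,0,1,0,1,0,1,1,1,1,0,0,3,1,2,1,0]
Step 7: delete rky at [3, 4, 20] -> counters=[0,0,0,2,1,0,0,0,1,0,1,0,1,1,1,1,0,0,3,1,1,1,0]
Step 8: insert yjz at [3, 8, 13] -> counters=[0,0,0,3,1,0,0,0,2,0,1,0,1,2,1,1,0,0,3,1,1,1,0]
Final counters=[0,0,0,3,1,0,0,0,2,0,1,0,1,2,1,1,0,0,3,1,1,1,0] -> 12 nonzero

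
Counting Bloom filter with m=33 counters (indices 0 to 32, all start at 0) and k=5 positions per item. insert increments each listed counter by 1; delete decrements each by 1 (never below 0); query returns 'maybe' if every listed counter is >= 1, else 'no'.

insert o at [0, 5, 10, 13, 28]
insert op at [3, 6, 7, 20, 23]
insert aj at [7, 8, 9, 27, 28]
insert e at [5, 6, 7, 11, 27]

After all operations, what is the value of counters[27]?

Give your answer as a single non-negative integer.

Answer: 2

Derivation:
Step 1: insert o at [0, 5, 10, 13, 28] -> counters=[1,0,0,0,0,1,0,0,0,0,1,0,0,1,0,0,0,0,0,0,0,0,0,0,0,0,0,0,1,0,0,0,0]
Step 2: insert op at [3, 6, 7, 20, 23] -> counters=[1,0,0,1,0,1,1,1,0,0,1,0,0,1,0,0,0,0,0,0,1,0,0,1,0,0,0,0,1,0,0,0,0]
Step 3: insert aj at [7, 8, 9, 27, 28] -> counters=[1,0,0,1,0,1,1,2,1,1,1,0,0,1,0,0,0,0,0,0,1,0,0,1,0,0,0,1,2,0,0,0,0]
Step 4: insert e at [5, 6, 7, 11, 27] -> counters=[1,0,0,1,0,2,2,3,1,1,1,1,0,1,0,0,0,0,0,0,1,0,0,1,0,0,0,2,2,0,0,0,0]
Final counters=[1,0,0,1,0,2,2,3,1,1,1,1,0,1,0,0,0,0,0,0,1,0,0,1,0,0,0,2,2,0,0,0,0] -> counters[27]=2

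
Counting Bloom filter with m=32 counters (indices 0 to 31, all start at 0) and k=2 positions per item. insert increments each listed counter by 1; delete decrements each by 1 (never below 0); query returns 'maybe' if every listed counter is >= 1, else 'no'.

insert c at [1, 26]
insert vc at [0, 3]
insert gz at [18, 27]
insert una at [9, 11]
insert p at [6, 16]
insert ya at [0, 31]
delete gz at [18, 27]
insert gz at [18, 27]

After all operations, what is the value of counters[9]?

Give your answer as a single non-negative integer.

Answer: 1

Derivation:
Step 1: insert c at [1, 26] -> counters=[0,1,0,0,0,0,0,0,0,0,0,0,0,0,0,0,0,0,0,0,0,0,0,0,0,0,1,0,0,0,0,0]
Step 2: insert vc at [0, 3] -> counters=[1,1,0,1,0,0,0,0,0,0,0,0,0,0,0,0,0,0,0,0,0,0,0,0,0,0,1,0,0,0,0,0]
Step 3: insert gz at [18, 27] -> counters=[1,1,0,1,0,0,0,0,0,0,0,0,0,0,0,0,0,0,1,0,0,0,0,0,0,0,1,1,0,0,0,0]
Step 4: insert una at [9, 11] -> counters=[1,1,0,1,0,0,0,0,0,1,0,1,0,0,0,0,0,0,1,0,0,0,0,0,0,0,1,1,0,0,0,0]
Step 5: insert p at [6, 16] -> counters=[1,1,0,1,0,0,1,0,0,1,0,1,0,0,0,0,1,0,1,0,0,0,0,0,0,0,1,1,0,0,0,0]
Step 6: insert ya at [0, 31] -> counters=[2,1,0,1,0,0,1,0,0,1,0,1,0,0,0,0,1,0,1,0,0,0,0,0,0,0,1,1,0,0,0,1]
Step 7: delete gz at [18, 27] -> counters=[2,1,0,1,0,0,1,0,0,1,0,1,0,0,0,0,1,0,0,0,0,0,0,0,0,0,1,0,0,0,0,1]
Step 8: insert gz at [18, 27] -> counters=[2,1,0,1,0,0,1,0,0,1,0,1,0,0,0,0,1,0,1,0,0,0,0,0,0,0,1,1,0,0,0,1]
Final counters=[2,1,0,1,0,0,1,0,0,1,0,1,0,0,0,0,1,0,1,0,0,0,0,0,0,0,1,1,0,0,0,1] -> counters[9]=1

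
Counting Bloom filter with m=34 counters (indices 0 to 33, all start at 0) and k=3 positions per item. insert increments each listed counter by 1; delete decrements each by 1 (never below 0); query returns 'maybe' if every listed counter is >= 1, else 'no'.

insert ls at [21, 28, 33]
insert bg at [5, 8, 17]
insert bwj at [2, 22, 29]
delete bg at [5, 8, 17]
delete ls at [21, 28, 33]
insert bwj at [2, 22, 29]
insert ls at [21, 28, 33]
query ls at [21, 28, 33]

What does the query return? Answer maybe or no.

Answer: maybe

Derivation:
Step 1: insert ls at [21, 28, 33] -> counters=[0,0,0,0,0,0,0,0,0,0,0,0,0,0,0,0,0,0,0,0,0,1,0,0,0,0,0,0,1,0,0,0,0,1]
Step 2: insert bg at [5, 8, 17] -> counters=[0,0,0,0,0,1,0,0,1,0,0,0,0,0,0,0,0,1,0,0,0,1,0,0,0,0,0,0,1,0,0,0,0,1]
Step 3: insert bwj at [2, 22, 29] -> counters=[0,0,1,0,0,1,0,0,1,0,0,0,0,0,0,0,0,1,0,0,0,1,1,0,0,0,0,0,1,1,0,0,0,1]
Step 4: delete bg at [5, 8, 17] -> counters=[0,0,1,0,0,0,0,0,0,0,0,0,0,0,0,0,0,0,0,0,0,1,1,0,0,0,0,0,1,1,0,0,0,1]
Step 5: delete ls at [21, 28, 33] -> counters=[0,0,1,0,0,0,0,0,0,0,0,0,0,0,0,0,0,0,0,0,0,0,1,0,0,0,0,0,0,1,0,0,0,0]
Step 6: insert bwj at [2, 22, 29] -> counters=[0,0,2,0,0,0,0,0,0,0,0,0,0,0,0,0,0,0,0,0,0,0,2,0,0,0,0,0,0,2,0,0,0,0]
Step 7: insert ls at [21, 28, 33] -> counters=[0,0,2,0,0,0,0,0,0,0,0,0,0,0,0,0,0,0,0,0,0,1,2,0,0,0,0,0,1,2,0,0,0,1]
Query ls: check counters[21]=1 counters[28]=1 counters[33]=1 -> maybe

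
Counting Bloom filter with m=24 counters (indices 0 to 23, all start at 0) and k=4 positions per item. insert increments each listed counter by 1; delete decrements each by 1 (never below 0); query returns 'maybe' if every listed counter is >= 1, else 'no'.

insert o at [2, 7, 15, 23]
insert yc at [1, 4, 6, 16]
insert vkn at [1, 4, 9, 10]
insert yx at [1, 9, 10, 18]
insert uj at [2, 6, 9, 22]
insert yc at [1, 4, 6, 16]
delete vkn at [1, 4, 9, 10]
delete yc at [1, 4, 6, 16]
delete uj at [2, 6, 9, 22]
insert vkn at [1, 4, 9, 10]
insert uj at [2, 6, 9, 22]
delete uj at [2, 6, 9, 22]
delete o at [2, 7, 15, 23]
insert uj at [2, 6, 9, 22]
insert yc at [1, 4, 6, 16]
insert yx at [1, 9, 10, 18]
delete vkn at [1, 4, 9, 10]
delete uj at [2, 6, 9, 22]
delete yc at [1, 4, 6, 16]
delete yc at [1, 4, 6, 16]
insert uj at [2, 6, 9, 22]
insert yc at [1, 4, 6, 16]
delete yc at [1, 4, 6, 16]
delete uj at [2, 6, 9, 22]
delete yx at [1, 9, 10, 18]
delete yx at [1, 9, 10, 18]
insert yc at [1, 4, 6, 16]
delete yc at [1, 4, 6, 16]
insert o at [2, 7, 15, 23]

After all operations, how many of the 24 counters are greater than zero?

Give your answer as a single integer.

Step 1: insert o at [2, 7, 15, 23] -> counters=[0,0,1,0,0,0,0,1,0,0,0,0,0,0,0,1,0,0,0,0,0,0,0,1]
Step 2: insert yc at [1, 4, 6, 16] -> counters=[0,1,1,0,1,0,1,1,0,0,0,0,0,0,0,1,1,0,0,0,0,0,0,1]
Step 3: insert vkn at [1, 4, 9, 10] -> counters=[0,2,1,0,2,0,1,1,0,1,1,0,0,0,0,1,1,0,0,0,0,0,0,1]
Step 4: insert yx at [1, 9, 10, 18] -> counters=[0,3,1,0,2,0,1,1,0,2,2,0,0,0,0,1,1,0,1,0,0,0,0,1]
Step 5: insert uj at [2, 6, 9, 22] -> counters=[0,3,2,0,2,0,2,1,0,3,2,0,0,0,0,1,1,0,1,0,0,0,1,1]
Step 6: insert yc at [1, 4, 6, 16] -> counters=[0,4,2,0,3,0,3,1,0,3,2,0,0,0,0,1,2,0,1,0,0,0,1,1]
Step 7: delete vkn at [1, 4, 9, 10] -> counters=[0,3,2,0,2,0,3,1,0,2,1,0,0,0,0,1,2,0,1,0,0,0,1,1]
Step 8: delete yc at [1, 4, 6, 16] -> counters=[0,2,2,0,1,0,2,1,0,2,1,0,0,0,0,1,1,0,1,0,0,0,1,1]
Step 9: delete uj at [2, 6, 9, 22] -> counters=[0,2,1,0,1,0,1,1,0,1,1,0,0,0,0,1,1,0,1,0,0,0,0,1]
Step 10: insert vkn at [1, 4, 9, 10] -> counters=[0,3,1,0,2,0,1,1,0,2,2,0,0,0,0,1,1,0,1,0,0,0,0,1]
Step 11: insert uj at [2, 6, 9, 22] -> counters=[0,3,2,0,2,0,2,1,0,3,2,0,0,0,0,1,1,0,1,0,0,0,1,1]
Step 12: delete uj at [2, 6, 9, 22] -> counters=[0,3,1,0,2,0,1,1,0,2,2,0,0,0,0,1,1,0,1,0,0,0,0,1]
Step 13: delete o at [2, 7, 15, 23] -> counters=[0,3,0,0,2,0,1,0,0,2,2,0,0,0,0,0,1,0,1,0,0,0,0,0]
Step 14: insert uj at [2, 6, 9, 22] -> counters=[0,3,1,0,2,0,2,0,0,3,2,0,0,0,0,0,1,0,1,0,0,0,1,0]
Step 15: insert yc at [1, 4, 6, 16] -> counters=[0,4,1,0,3,0,3,0,0,3,2,0,0,0,0,0,2,0,1,0,0,0,1,0]
Step 16: insert yx at [1, 9, 10, 18] -> counters=[0,5,1,0,3,0,3,0,0,4,3,0,0,0,0,0,2,0,2,0,0,0,1,0]
Step 17: delete vkn at [1, 4, 9, 10] -> counters=[0,4,1,0,2,0,3,0,0,3,2,0,0,0,0,0,2,0,2,0,0,0,1,0]
Step 18: delete uj at [2, 6, 9, 22] -> counters=[0,4,0,0,2,0,2,0,0,2,2,0,0,0,0,0,2,0,2,0,0,0,0,0]
Step 19: delete yc at [1, 4, 6, 16] -> counters=[0,3,0,0,1,0,1,0,0,2,2,0,0,0,0,0,1,0,2,0,0,0,0,0]
Step 20: delete yc at [1, 4, 6, 16] -> counters=[0,2,0,0,0,0,0,0,0,2,2,0,0,0,0,0,0,0,2,0,0,0,0,0]
Step 21: insert uj at [2, 6, 9, 22] -> counters=[0,2,1,0,0,0,1,0,0,3,2,0,0,0,0,0,0,0,2,0,0,0,1,0]
Step 22: insert yc at [1, 4, 6, 16] -> counters=[0,3,1,0,1,0,2,0,0,3,2,0,0,0,0,0,1,0,2,0,0,0,1,0]
Step 23: delete yc at [1, 4, 6, 16] -> counters=[0,2,1,0,0,0,1,0,0,3,2,0,0,0,0,0,0,0,2,0,0,0,1,0]
Step 24: delete uj at [2, 6, 9, 22] -> counters=[0,2,0,0,0,0,0,0,0,2,2,0,0,0,0,0,0,0,2,0,0,0,0,0]
Step 25: delete yx at [1, 9, 10, 18] -> counters=[0,1,0,0,0,0,0,0,0,1,1,0,0,0,0,0,0,0,1,0,0,0,0,0]
Step 26: delete yx at [1, 9, 10, 18] -> counters=[0,0,0,0,0,0,0,0,0,0,0,0,0,0,0,0,0,0,0,0,0,0,0,0]
Step 27: insert yc at [1, 4, 6, 16] -> counters=[0,1,0,0,1,0,1,0,0,0,0,0,0,0,0,0,1,0,0,0,0,0,0,0]
Step 28: delete yc at [1, 4, 6, 16] -> counters=[0,0,0,0,0,0,0,0,0,0,0,0,0,0,0,0,0,0,0,0,0,0,0,0]
Step 29: insert o at [2, 7, 15, 23] -> counters=[0,0,1,0,0,0,0,1,0,0,0,0,0,0,0,1,0,0,0,0,0,0,0,1]
Final counters=[0,0,1,0,0,0,0,1,0,0,0,0,0,0,0,1,0,0,0,0,0,0,0,1] -> 4 nonzero

Answer: 4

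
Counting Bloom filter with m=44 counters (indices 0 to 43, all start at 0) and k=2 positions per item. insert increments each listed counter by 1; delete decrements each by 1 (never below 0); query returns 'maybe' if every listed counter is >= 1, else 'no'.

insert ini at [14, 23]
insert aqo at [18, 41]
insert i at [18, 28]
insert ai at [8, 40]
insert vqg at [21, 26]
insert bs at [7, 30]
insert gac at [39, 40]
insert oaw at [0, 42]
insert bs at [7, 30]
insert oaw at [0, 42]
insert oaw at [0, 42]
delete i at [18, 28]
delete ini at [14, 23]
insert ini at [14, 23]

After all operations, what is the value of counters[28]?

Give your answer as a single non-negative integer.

Answer: 0

Derivation:
Step 1: insert ini at [14, 23] -> counters=[0,0,0,0,0,0,0,0,0,0,0,0,0,0,1,0,0,0,0,0,0,0,0,1,0,0,0,0,0,0,0,0,0,0,0,0,0,0,0,0,0,0,0,0]
Step 2: insert aqo at [18, 41] -> counters=[0,0,0,0,0,0,0,0,0,0,0,0,0,0,1,0,0,0,1,0,0,0,0,1,0,0,0,0,0,0,0,0,0,0,0,0,0,0,0,0,0,1,0,0]
Step 3: insert i at [18, 28] -> counters=[0,0,0,0,0,0,0,0,0,0,0,0,0,0,1,0,0,0,2,0,0,0,0,1,0,0,0,0,1,0,0,0,0,0,0,0,0,0,0,0,0,1,0,0]
Step 4: insert ai at [8, 40] -> counters=[0,0,0,0,0,0,0,0,1,0,0,0,0,0,1,0,0,0,2,0,0,0,0,1,0,0,0,0,1,0,0,0,0,0,0,0,0,0,0,0,1,1,0,0]
Step 5: insert vqg at [21, 26] -> counters=[0,0,0,0,0,0,0,0,1,0,0,0,0,0,1,0,0,0,2,0,0,1,0,1,0,0,1,0,1,0,0,0,0,0,0,0,0,0,0,0,1,1,0,0]
Step 6: insert bs at [7, 30] -> counters=[0,0,0,0,0,0,0,1,1,0,0,0,0,0,1,0,0,0,2,0,0,1,0,1,0,0,1,0,1,0,1,0,0,0,0,0,0,0,0,0,1,1,0,0]
Step 7: insert gac at [39, 40] -> counters=[0,0,0,0,0,0,0,1,1,0,0,0,0,0,1,0,0,0,2,0,0,1,0,1,0,0,1,0,1,0,1,0,0,0,0,0,0,0,0,1,2,1,0,0]
Step 8: insert oaw at [0, 42] -> counters=[1,0,0,0,0,0,0,1,1,0,0,0,0,0,1,0,0,0,2,0,0,1,0,1,0,0,1,0,1,0,1,0,0,0,0,0,0,0,0,1,2,1,1,0]
Step 9: insert bs at [7, 30] -> counters=[1,0,0,0,0,0,0,2,1,0,0,0,0,0,1,0,0,0,2,0,0,1,0,1,0,0,1,0,1,0,2,0,0,0,0,0,0,0,0,1,2,1,1,0]
Step 10: insert oaw at [0, 42] -> counters=[2,0,0,0,0,0,0,2,1,0,0,0,0,0,1,0,0,0,2,0,0,1,0,1,0,0,1,0,1,0,2,0,0,0,0,0,0,0,0,1,2,1,2,0]
Step 11: insert oaw at [0, 42] -> counters=[3,0,0,0,0,0,0,2,1,0,0,0,0,0,1,0,0,0,2,0,0,1,0,1,0,0,1,0,1,0,2,0,0,0,0,0,0,0,0,1,2,1,3,0]
Step 12: delete i at [18, 28] -> counters=[3,0,0,0,0,0,0,2,1,0,0,0,0,0,1,0,0,0,1,0,0,1,0,1,0,0,1,0,0,0,2,0,0,0,0,0,0,0,0,1,2,1,3,0]
Step 13: delete ini at [14, 23] -> counters=[3,0,0,0,0,0,0,2,1,0,0,0,0,0,0,0,0,0,1,0,0,1,0,0,0,0,1,0,0,0,2,0,0,0,0,0,0,0,0,1,2,1,3,0]
Step 14: insert ini at [14, 23] -> counters=[3,0,0,0,0,0,0,2,1,0,0,0,0,0,1,0,0,0,1,0,0,1,0,1,0,0,1,0,0,0,2,0,0,0,0,0,0,0,0,1,2,1,3,0]
Final counters=[3,0,0,0,0,0,0,2,1,0,0,0,0,0,1,0,0,0,1,0,0,1,0,1,0,0,1,0,0,0,2,0,0,0,0,0,0,0,0,1,2,1,3,0] -> counters[28]=0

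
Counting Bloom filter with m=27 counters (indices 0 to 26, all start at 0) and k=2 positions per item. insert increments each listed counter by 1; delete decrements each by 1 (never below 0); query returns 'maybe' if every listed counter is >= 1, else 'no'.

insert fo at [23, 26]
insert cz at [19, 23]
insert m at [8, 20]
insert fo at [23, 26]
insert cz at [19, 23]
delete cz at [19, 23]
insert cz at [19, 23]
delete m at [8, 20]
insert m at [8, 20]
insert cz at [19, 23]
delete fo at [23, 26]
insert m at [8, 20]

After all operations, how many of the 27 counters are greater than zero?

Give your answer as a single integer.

Step 1: insert fo at [23, 26] -> counters=[0,0,0,0,0,0,0,0,0,0,0,0,0,0,0,0,0,0,0,0,0,0,0,1,0,0,1]
Step 2: insert cz at [19, 23] -> counters=[0,0,0,0,0,0,0,0,0,0,0,0,0,0,0,0,0,0,0,1,0,0,0,2,0,0,1]
Step 3: insert m at [8, 20] -> counters=[0,0,0,0,0,0,0,0,1,0,0,0,0,0,0,0,0,0,0,1,1,0,0,2,0,0,1]
Step 4: insert fo at [23, 26] -> counters=[0,0,0,0,0,0,0,0,1,0,0,0,0,0,0,0,0,0,0,1,1,0,0,3,0,0,2]
Step 5: insert cz at [19, 23] -> counters=[0,0,0,0,0,0,0,0,1,0,0,0,0,0,0,0,0,0,0,2,1,0,0,4,0,0,2]
Step 6: delete cz at [19, 23] -> counters=[0,0,0,0,0,0,0,0,1,0,0,0,0,0,0,0,0,0,0,1,1,0,0,3,0,0,2]
Step 7: insert cz at [19, 23] -> counters=[0,0,0,0,0,0,0,0,1,0,0,0,0,0,0,0,0,0,0,2,1,0,0,4,0,0,2]
Step 8: delete m at [8, 20] -> counters=[0,0,0,0,0,0,0,0,0,0,0,0,0,0,0,0,0,0,0,2,0,0,0,4,0,0,2]
Step 9: insert m at [8, 20] -> counters=[0,0,0,0,0,0,0,0,1,0,0,0,0,0,0,0,0,0,0,2,1,0,0,4,0,0,2]
Step 10: insert cz at [19, 23] -> counters=[0,0,0,0,0,0,0,0,1,0,0,0,0,0,0,0,0,0,0,3,1,0,0,5,0,0,2]
Step 11: delete fo at [23, 26] -> counters=[0,0,0,0,0,0,0,0,1,0,0,0,0,0,0,0,0,0,0,3,1,0,0,4,0,0,1]
Step 12: insert m at [8, 20] -> counters=[0,0,0,0,0,0,0,0,2,0,0,0,0,0,0,0,0,0,0,3,2,0,0,4,0,0,1]
Final counters=[0,0,0,0,0,0,0,0,2,0,0,0,0,0,0,0,0,0,0,3,2,0,0,4,0,0,1] -> 5 nonzero

Answer: 5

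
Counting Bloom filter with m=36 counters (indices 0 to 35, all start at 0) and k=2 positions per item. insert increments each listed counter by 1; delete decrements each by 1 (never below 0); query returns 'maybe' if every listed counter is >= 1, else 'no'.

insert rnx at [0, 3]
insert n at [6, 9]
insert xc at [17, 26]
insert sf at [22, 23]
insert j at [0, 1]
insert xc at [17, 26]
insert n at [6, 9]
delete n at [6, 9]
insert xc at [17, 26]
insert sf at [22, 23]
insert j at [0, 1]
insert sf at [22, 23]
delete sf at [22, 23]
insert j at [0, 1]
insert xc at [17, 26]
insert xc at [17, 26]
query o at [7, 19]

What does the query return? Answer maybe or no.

Answer: no

Derivation:
Step 1: insert rnx at [0, 3] -> counters=[1,0,0,1,0,0,0,0,0,0,0,0,0,0,0,0,0,0,0,0,0,0,0,0,0,0,0,0,0,0,0,0,0,0,0,0]
Step 2: insert n at [6, 9] -> counters=[1,0,0,1,0,0,1,0,0,1,0,0,0,0,0,0,0,0,0,0,0,0,0,0,0,0,0,0,0,0,0,0,0,0,0,0]
Step 3: insert xc at [17, 26] -> counters=[1,0,0,1,0,0,1,0,0,1,0,0,0,0,0,0,0,1,0,0,0,0,0,0,0,0,1,0,0,0,0,0,0,0,0,0]
Step 4: insert sf at [22, 23] -> counters=[1,0,0,1,0,0,1,0,0,1,0,0,0,0,0,0,0,1,0,0,0,0,1,1,0,0,1,0,0,0,0,0,0,0,0,0]
Step 5: insert j at [0, 1] -> counters=[2,1,0,1,0,0,1,0,0,1,0,0,0,0,0,0,0,1,0,0,0,0,1,1,0,0,1,0,0,0,0,0,0,0,0,0]
Step 6: insert xc at [17, 26] -> counters=[2,1,0,1,0,0,1,0,0,1,0,0,0,0,0,0,0,2,0,0,0,0,1,1,0,0,2,0,0,0,0,0,0,0,0,0]
Step 7: insert n at [6, 9] -> counters=[2,1,0,1,0,0,2,0,0,2,0,0,0,0,0,0,0,2,0,0,0,0,1,1,0,0,2,0,0,0,0,0,0,0,0,0]
Step 8: delete n at [6, 9] -> counters=[2,1,0,1,0,0,1,0,0,1,0,0,0,0,0,0,0,2,0,0,0,0,1,1,0,0,2,0,0,0,0,0,0,0,0,0]
Step 9: insert xc at [17, 26] -> counters=[2,1,0,1,0,0,1,0,0,1,0,0,0,0,0,0,0,3,0,0,0,0,1,1,0,0,3,0,0,0,0,0,0,0,0,0]
Step 10: insert sf at [22, 23] -> counters=[2,1,0,1,0,0,1,0,0,1,0,0,0,0,0,0,0,3,0,0,0,0,2,2,0,0,3,0,0,0,0,0,0,0,0,0]
Step 11: insert j at [0, 1] -> counters=[3,2,0,1,0,0,1,0,0,1,0,0,0,0,0,0,0,3,0,0,0,0,2,2,0,0,3,0,0,0,0,0,0,0,0,0]
Step 12: insert sf at [22, 23] -> counters=[3,2,0,1,0,0,1,0,0,1,0,0,0,0,0,0,0,3,0,0,0,0,3,3,0,0,3,0,0,0,0,0,0,0,0,0]
Step 13: delete sf at [22, 23] -> counters=[3,2,0,1,0,0,1,0,0,1,0,0,0,0,0,0,0,3,0,0,0,0,2,2,0,0,3,0,0,0,0,0,0,0,0,0]
Step 14: insert j at [0, 1] -> counters=[4,3,0,1,0,0,1,0,0,1,0,0,0,0,0,0,0,3,0,0,0,0,2,2,0,0,3,0,0,0,0,0,0,0,0,0]
Step 15: insert xc at [17, 26] -> counters=[4,3,0,1,0,0,1,0,0,1,0,0,0,0,0,0,0,4,0,0,0,0,2,2,0,0,4,0,0,0,0,0,0,0,0,0]
Step 16: insert xc at [17, 26] -> counters=[4,3,0,1,0,0,1,0,0,1,0,0,0,0,0,0,0,5,0,0,0,0,2,2,0,0,5,0,0,0,0,0,0,0,0,0]
Query o: check counters[7]=0 counters[19]=0 -> no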